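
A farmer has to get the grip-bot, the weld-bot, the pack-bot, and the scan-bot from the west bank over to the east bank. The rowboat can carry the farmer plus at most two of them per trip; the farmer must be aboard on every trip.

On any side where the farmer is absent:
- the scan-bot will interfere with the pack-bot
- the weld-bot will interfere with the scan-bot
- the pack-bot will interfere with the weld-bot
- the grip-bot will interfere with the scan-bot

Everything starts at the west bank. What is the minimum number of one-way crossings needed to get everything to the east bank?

5

Counting alone: the farmer can take at most 2 across per trip to the east bank, so moving all 4 needs at least 2 loaded trips out, with a return between consecutive ones — at least 3 crossings.
The safety rule pushes this higher. Following every safe sequence of crossings, the most of the 4 that can be at the east bank as the rowboat arrives there on crossing 3 is 3 — never all 4.
So no plan with fewer than 5 crossings exists, and this one achieves 5:
1. Farmer goes to the east bank with the scan-bot and the weld-bot.  [the west bank: the grip-bot, the pack-bot | the east bank: the scan-bot, the weld-bot]
2. Farmer goes back to the west bank with the weld-bot.  [the west bank: the grip-bot, the pack-bot, the weld-bot | the east bank: the scan-bot]
3. Farmer goes to the east bank with the grip-bot and the weld-bot.  [the west bank: the pack-bot | the east bank: the grip-bot, the scan-bot, the weld-bot]
4. Farmer goes back to the west bank with the scan-bot.  [the west bank: the pack-bot, the scan-bot | the east bank: the grip-bot, the weld-bot]
5. Farmer goes to the east bank with the pack-bot and the scan-bot.  [the west bank: — | the east bank: the grip-bot, the pack-bot, the scan-bot, the weld-bot]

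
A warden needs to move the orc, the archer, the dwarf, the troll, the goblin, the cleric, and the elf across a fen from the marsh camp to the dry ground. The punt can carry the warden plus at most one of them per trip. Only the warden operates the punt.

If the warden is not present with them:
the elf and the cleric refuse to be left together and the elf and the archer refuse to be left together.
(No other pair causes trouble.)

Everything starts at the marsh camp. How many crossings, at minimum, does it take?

Counting alone: the warden can take at most 1 across per trip to the dry ground, so moving all 7 needs at least 7 loaded trips out, with a return between consecutive ones — at least 13 crossings.
The safety rule pushes this higher. Following every safe sequence of crossings, the most of the 7 that can be at the dry ground as the punt arrives there on crossing 13 is 6 — never all 7.
So no plan with fewer than 15 crossings exists, and this one achieves 15:
1. Warden goes to the dry ground with the elf.  [the marsh camp: the archer, the cleric, the dwarf, the goblin, the orc, the troll | the dry ground: the elf]
2. Warden goes back to the marsh camp alone.  [the marsh camp: the archer, the cleric, the dwarf, the goblin, the orc, the troll | the dry ground: the elf]
3. Warden goes to the dry ground with the orc.  [the marsh camp: the archer, the cleric, the dwarf, the goblin, the troll | the dry ground: the elf, the orc]
4. Warden goes back to the marsh camp alone.  [the marsh camp: the archer, the cleric, the dwarf, the goblin, the troll | the dry ground: the elf, the orc]
5. Warden goes to the dry ground with the archer.  [the marsh camp: the cleric, the dwarf, the goblin, the troll | the dry ground: the archer, the elf, the orc]
6. Warden goes back to the marsh camp with the elf.  [the marsh camp: the cleric, the dwarf, the elf, the goblin, the troll | the dry ground: the archer, the orc]
7. Warden goes to the dry ground with the cleric.  [the marsh camp: the dwarf, the elf, the goblin, the troll | the dry ground: the archer, the cleric, the orc]
8. Warden goes back to the marsh camp alone.  [the marsh camp: the dwarf, the elf, the goblin, the troll | the dry ground: the archer, the cleric, the orc]
9. Warden goes to the dry ground with the dwarf.  [the marsh camp: the elf, the goblin, the troll | the dry ground: the archer, the cleric, the dwarf, the orc]
10. Warden goes back to the marsh camp alone.  [the marsh camp: the elf, the goblin, the troll | the dry ground: the archer, the cleric, the dwarf, the orc]
11. Warden goes to the dry ground with the troll.  [the marsh camp: the elf, the goblin | the dry ground: the archer, the cleric, the dwarf, the orc, the troll]
12. Warden goes back to the marsh camp alone.  [the marsh camp: the elf, the goblin | the dry ground: the archer, the cleric, the dwarf, the orc, the troll]
13. Warden goes to the dry ground with the goblin.  [the marsh camp: the elf | the dry ground: the archer, the cleric, the dwarf, the goblin, the orc, the troll]
14. Warden goes back to the marsh camp alone.  [the marsh camp: the elf | the dry ground: the archer, the cleric, the dwarf, the goblin, the orc, the troll]
15. Warden goes to the dry ground with the elf.  [the marsh camp: — | the dry ground: the archer, the cleric, the dwarf, the elf, the goblin, the orc, the troll]

15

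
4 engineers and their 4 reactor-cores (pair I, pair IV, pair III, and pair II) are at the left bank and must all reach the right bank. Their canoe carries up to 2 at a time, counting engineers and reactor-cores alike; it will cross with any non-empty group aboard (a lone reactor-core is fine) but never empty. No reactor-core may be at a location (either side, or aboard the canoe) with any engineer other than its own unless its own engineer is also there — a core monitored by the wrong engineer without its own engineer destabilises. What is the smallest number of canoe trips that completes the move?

Following every safe sequence of crossings from the start, the most of the 8 that can be at the right bank as the canoe arrives there on crossings 1, 3, 5 is 2, 3, 4 respectively; the best ever achieved is 4 of 8.
From crossing 7 on, no configuration arises that was not already reachable earlier: only 44 distinct safe configurations (who is on which side, and where the canoe is) can ever be reached, none of them has everyone across, and every continuation just revisits them. So no valid plan exists.

impossible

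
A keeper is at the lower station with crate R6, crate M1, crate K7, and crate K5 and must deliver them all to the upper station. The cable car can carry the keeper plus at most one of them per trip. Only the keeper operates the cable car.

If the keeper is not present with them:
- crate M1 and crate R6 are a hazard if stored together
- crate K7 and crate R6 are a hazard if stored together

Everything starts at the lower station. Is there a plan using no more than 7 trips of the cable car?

No

Counting alone: the keeper can take at most 1 across per trip to the upper station, so moving all 4 needs at least 4 loaded trips out, with a return between consecutive ones — at least 7 crossings.
The safety rule pushes this higher. Following every safe sequence of crossings, the most of the 4 that can be at the upper station as the cable car arrives there on crossing 7 is 3 — never all 4.
So the move cannot be finished within 7 crossings. (The shortest complete plan takes 9:)
1. Keeper goes to the upper station with crate R6.
2. Keeper goes back to the lower station alone.
3. Keeper goes to the upper station with crate M1.
4. Keeper goes back to the lower station with crate R6.
5. Keeper goes to the upper station with crate K7.
6. Keeper goes back to the lower station alone.
7. Keeper goes to the upper station with crate K5.
8. Keeper goes back to the lower station alone.
9. Keeper goes to the upper station with crate R6.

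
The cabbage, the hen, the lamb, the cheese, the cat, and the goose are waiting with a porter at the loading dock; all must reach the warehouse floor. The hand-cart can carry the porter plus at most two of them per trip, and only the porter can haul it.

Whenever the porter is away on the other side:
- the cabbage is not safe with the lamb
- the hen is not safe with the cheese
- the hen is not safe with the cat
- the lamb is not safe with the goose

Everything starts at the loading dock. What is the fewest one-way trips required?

Counting alone: the porter can take at most 2 across per trip to the warehouse floor, so moving all 6 needs at least 3 loaded trips out, with a return between consecutive ones — at least 5 crossings.
The safety rule pushes this higher. Following every safe sequence of crossings, the most of the 6 that can be at the warehouse floor as the hand-cart arrives there on crossing 5 is 5 — never all 6.
So no plan with fewer than 7 crossings exists, and this one achieves 7:
1. Porter goes to the warehouse floor with the hen and the lamb.  [the loading dock: the cabbage, the cat, the cheese, the goose | the warehouse floor: the hen, the lamb]
2. Porter goes back to the loading dock alone.  [the loading dock: the cabbage, the cat, the cheese, the goose | the warehouse floor: the hen, the lamb]
3. Porter goes to the warehouse floor with the cabbage and the cheese.  [the loading dock: the cat, the goose | the warehouse floor: the cabbage, the cheese, the hen, the lamb]
4. Porter goes back to the loading dock with the hen and the lamb.  [the loading dock: the cat, the goose, the hen, the lamb | the warehouse floor: the cabbage, the cheese]
5. Porter goes to the warehouse floor with the cat and the goose.  [the loading dock: the hen, the lamb | the warehouse floor: the cabbage, the cat, the cheese, the goose]
6. Porter goes back to the loading dock alone.  [the loading dock: the hen, the lamb | the warehouse floor: the cabbage, the cat, the cheese, the goose]
7. Porter goes to the warehouse floor with the hen and the lamb.  [the loading dock: — | the warehouse floor: the cabbage, the cat, the cheese, the goose, the hen, the lamb]

7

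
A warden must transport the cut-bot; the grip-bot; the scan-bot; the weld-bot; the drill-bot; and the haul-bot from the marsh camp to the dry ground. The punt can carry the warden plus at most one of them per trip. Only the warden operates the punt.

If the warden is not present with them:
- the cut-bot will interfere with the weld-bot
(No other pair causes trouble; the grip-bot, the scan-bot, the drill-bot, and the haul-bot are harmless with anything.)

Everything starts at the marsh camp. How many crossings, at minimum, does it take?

Counting alone: the warden can take at most 1 across per trip to the dry ground, so moving all 6 needs at least 6 loaded trips out, with a return between consecutive ones — at least 11 crossings.
The plan below uses exactly 11 crossings, so it is optimal:
1. Warden goes to the dry ground with the cut-bot.
2. Warden goes back to the marsh camp alone.
3. Warden goes to the dry ground with the grip-bot.
4. Warden goes back to the marsh camp alone.
5. Warden goes to the dry ground with the scan-bot.
6. Warden goes back to the marsh camp alone.
7. Warden goes to the dry ground with the drill-bot.
8. Warden goes back to the marsh camp alone.
9. Warden goes to the dry ground with the haul-bot.
10. Warden goes back to the marsh camp alone.
11. Warden goes to the dry ground with the weld-bot.

11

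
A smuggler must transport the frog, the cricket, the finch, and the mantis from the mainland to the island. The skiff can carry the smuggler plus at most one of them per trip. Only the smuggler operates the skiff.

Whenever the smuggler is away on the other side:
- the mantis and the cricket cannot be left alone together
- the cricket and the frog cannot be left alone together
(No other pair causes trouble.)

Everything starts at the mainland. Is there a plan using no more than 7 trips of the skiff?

No

Counting alone: the smuggler can take at most 1 across per trip to the island, so moving all 4 needs at least 4 loaded trips out, with a return between consecutive ones — at least 7 crossings.
The safety rule pushes this higher. Following every safe sequence of crossings, the most of the 4 that can be at the island as the skiff arrives there on crossing 7 is 3 — never all 4.
So the move cannot be finished within 7 crossings. (The shortest complete plan takes 9:)
1. Smuggler goes to the island with the cricket.  [the mainland: the finch, the frog, the mantis | the island: the cricket]
2. Smuggler goes back to the mainland alone.  [the mainland: the finch, the frog, the mantis | the island: the cricket]
3. Smuggler goes to the island with the frog.  [the mainland: the finch, the mantis | the island: the cricket, the frog]
4. Smuggler goes back to the mainland with the cricket.  [the mainland: the cricket, the finch, the mantis | the island: the frog]
5. Smuggler goes to the island with the mantis.  [the mainland: the cricket, the finch | the island: the frog, the mantis]
6. Smuggler goes back to the mainland alone.  [the mainland: the cricket, the finch | the island: the frog, the mantis]
7. Smuggler goes to the island with the finch.  [the mainland: the cricket | the island: the finch, the frog, the mantis]
8. Smuggler goes back to the mainland alone.  [the mainland: the cricket | the island: the finch, the frog, the mantis]
9. Smuggler goes to the island with the cricket.  [the mainland: — | the island: the cricket, the finch, the frog, the mantis]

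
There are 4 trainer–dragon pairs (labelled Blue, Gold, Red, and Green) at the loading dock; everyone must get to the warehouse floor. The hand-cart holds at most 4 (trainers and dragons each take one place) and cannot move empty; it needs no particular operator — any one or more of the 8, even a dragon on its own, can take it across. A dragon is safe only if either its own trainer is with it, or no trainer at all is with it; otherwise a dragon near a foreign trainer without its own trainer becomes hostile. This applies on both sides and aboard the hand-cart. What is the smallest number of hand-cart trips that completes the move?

Counting alone: each trip to the warehouse floor takes at most 4 across and each return brings at least 1 back, so after t trips out (and t−1 returns) at most 4t − (t−1) of the 8 are across; that first reaches 8 at t = 3, so at least 5 crossings are needed.
The plan below uses exactly 5 crossings, so it is optimal:
1. dragon Blue and trainer Blue cross → the warehouse floor.
2. trainer Blue crosses ← the loading dock.
3. trainer Blue, trainer Gold, trainer Green, and trainer Red cross → the warehouse floor.
4. dragon Blue crosses ← the loading dock.
5. dragon Blue, dragon Gold, dragon Green, and dragon Red cross → the warehouse floor.

5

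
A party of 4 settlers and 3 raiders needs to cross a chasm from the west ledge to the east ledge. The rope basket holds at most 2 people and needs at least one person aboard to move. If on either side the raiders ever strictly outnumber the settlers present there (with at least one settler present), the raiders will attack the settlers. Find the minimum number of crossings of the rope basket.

11

Counting alone: each trip to the east ledge takes at most 2 across and each return brings at least 1 back, so after t trips out (and t−1 returns) at most 2t − (t−1) of the 7 are across; that first reaches 7 at t = 6, so at least 11 crossings are needed.
The plan below uses exactly 11 crossings, so it is optimal:
1. 2 raiders → the east ledge.  (the west ledge: 4S 1R; the east ledge: 0S 2R)
2. 1 raider ← the west ledge.  (the west ledge: 4S 2R; the east ledge: 0S 1R)
3. 2 raiders → the east ledge.  (the west ledge: 4S 0R; the east ledge: 0S 3R)
4. 1 raider ← the west ledge.  (the west ledge: 4S 1R; the east ledge: 0S 2R)
5. 2 settlers → the east ledge.  (the west ledge: 2S 1R; the east ledge: 2S 2R)
6. 1 raider ← the west ledge.  (the west ledge: 2S 2R; the east ledge: 2S 1R)
7. 1 settler and 1 raider → the east ledge.  (the west ledge: 1S 1R; the east ledge: 3S 2R)
8. 1 settler ← the west ledge.  (the west ledge: 2S 1R; the east ledge: 2S 2R)
9. 1 settler and 1 raider → the east ledge.  (the west ledge: 1S 0R; the east ledge: 3S 3R)
10. 1 raider ← the west ledge.  (the west ledge: 1S 1R; the east ledge: 3S 2R)
11. 1 settler and 1 raider → the east ledge.  (the west ledge: 0S 0R; the east ledge: 4S 3R)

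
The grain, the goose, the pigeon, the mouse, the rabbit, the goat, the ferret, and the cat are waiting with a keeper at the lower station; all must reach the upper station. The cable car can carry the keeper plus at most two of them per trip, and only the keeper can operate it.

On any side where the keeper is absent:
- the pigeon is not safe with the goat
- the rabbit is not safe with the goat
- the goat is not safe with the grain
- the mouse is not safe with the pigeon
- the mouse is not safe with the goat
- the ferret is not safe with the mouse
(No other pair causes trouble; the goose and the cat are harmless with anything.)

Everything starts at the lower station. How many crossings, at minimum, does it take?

Counting alone: the keeper can take at most 2 across per trip to the upper station, so moving all 8 needs at least 4 loaded trips out, with a return between consecutive ones — at least 7 crossings.
The safety rule pushes this higher. Following every safe sequence of crossings, the most of the 8 that can be at the upper station as the cable car arrives there on crossings 7, 9, 11 is 5, 6, 7 respectively — never all 8.
So no plan with fewer than 13 crossings exists, and this one achieves 13:
1. Keeper goes to the upper station with the goat and the mouse.  [the lower station: the cat, the ferret, the goose, the grain, the pigeon, the rabbit | the upper station: the goat, the mouse]
2. Keeper goes back to the lower station with the mouse.  [the lower station: the cat, the ferret, the goose, the grain, the mouse, the pigeon, the rabbit | the upper station: the goat]
3. Keeper goes to the upper station with the grain and the mouse.  [the lower station: the cat, the ferret, the goose, the pigeon, the rabbit | the upper station: the goat, the grain, the mouse]
4. Keeper goes back to the lower station with the goat.  [the lower station: the cat, the ferret, the goat, the goose, the pigeon, the rabbit | the upper station: the grain, the mouse]
5. Keeper goes to the upper station with the goat and the goose.  [the lower station: the cat, the ferret, the pigeon, the rabbit | the upper station: the goat, the goose, the grain, the mouse]
6. Keeper goes back to the lower station with the goat.  [the lower station: the cat, the ferret, the goat, the pigeon, the rabbit | the upper station: the goose, the grain, the mouse]
7. Keeper goes to the upper station with the pigeon and the rabbit.  [the lower station: the cat, the ferret, the goat | the upper station: the goose, the grain, the mouse, the pigeon, the rabbit]
8. Keeper goes back to the lower station with the pigeon.  [the lower station: the cat, the ferret, the goat, the pigeon | the upper station: the goose, the grain, the mouse, the rabbit]
9. Keeper goes to the upper station with the ferret and the pigeon.  [the lower station: the cat, the goat | the upper station: the ferret, the goose, the grain, the mouse, the pigeon, the rabbit]
10. Keeper goes back to the lower station with the mouse.  [the lower station: the cat, the goat, the mouse | the upper station: the ferret, the goose, the grain, the pigeon, the rabbit]
11. Keeper goes to the upper station with the cat and the mouse.  [the lower station: the goat | the upper station: the cat, the ferret, the goose, the grain, the mouse, the pigeon, the rabbit]
12. Keeper goes back to the lower station with the mouse.  [the lower station: the goat, the mouse | the upper station: the cat, the ferret, the goose, the grain, the pigeon, the rabbit]
13. Keeper goes to the upper station with the goat and the mouse.  [the lower station: — | the upper station: the cat, the ferret, the goat, the goose, the grain, the mouse, the pigeon, the rabbit]

13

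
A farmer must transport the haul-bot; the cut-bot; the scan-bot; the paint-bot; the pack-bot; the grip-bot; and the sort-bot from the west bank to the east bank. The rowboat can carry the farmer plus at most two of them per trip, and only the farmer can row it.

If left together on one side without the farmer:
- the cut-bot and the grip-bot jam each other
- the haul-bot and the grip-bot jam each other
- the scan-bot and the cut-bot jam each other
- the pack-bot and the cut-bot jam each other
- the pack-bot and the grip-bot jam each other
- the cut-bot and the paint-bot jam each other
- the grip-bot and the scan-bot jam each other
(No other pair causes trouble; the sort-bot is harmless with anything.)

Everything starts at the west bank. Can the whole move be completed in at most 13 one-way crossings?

Yes

Yes — this plan uses 11 crossings (≤ 13):
1. Farmer goes to the east bank with the cut-bot and the grip-bot.  [the west bank: the haul-bot, the pack-bot, the paint-bot, the scan-bot, the sort-bot | the east bank: the cut-bot, the grip-bot]
2. Farmer goes back to the west bank with the cut-bot.  [the west bank: the cut-bot, the haul-bot, the pack-bot, the paint-bot, the scan-bot, the sort-bot | the east bank: the grip-bot]
3. Farmer goes to the east bank with the cut-bot and the haul-bot.  [the west bank: the pack-bot, the paint-bot, the scan-bot, the sort-bot | the east bank: the cut-bot, the grip-bot, the haul-bot]
4. Farmer goes back to the west bank with the grip-bot.  [the west bank: the grip-bot, the pack-bot, the paint-bot, the scan-bot, the sort-bot | the east bank: the cut-bot, the haul-bot]
5. Farmer goes to the east bank with the pack-bot and the scan-bot.  [the west bank: the grip-bot, the paint-bot, the sort-bot | the east bank: the cut-bot, the haul-bot, the pack-bot, the scan-bot]
6. Farmer goes back to the west bank with the cut-bot.  [the west bank: the cut-bot, the grip-bot, the paint-bot, the sort-bot | the east bank: the haul-bot, the pack-bot, the scan-bot]
7. Farmer goes to the east bank with the cut-bot and the paint-bot.  [the west bank: the grip-bot, the sort-bot | the east bank: the cut-bot, the haul-bot, the pack-bot, the paint-bot, the scan-bot]
8. Farmer goes back to the west bank with the cut-bot.  [the west bank: the cut-bot, the grip-bot, the sort-bot | the east bank: the haul-bot, the pack-bot, the paint-bot, the scan-bot]
9. Farmer goes to the east bank with the cut-bot and the sort-bot.  [the west bank: the grip-bot | the east bank: the cut-bot, the haul-bot, the pack-bot, the paint-bot, the scan-bot, the sort-bot]
10. Farmer goes back to the west bank with the cut-bot.  [the west bank: the cut-bot, the grip-bot | the east bank: the haul-bot, the pack-bot, the paint-bot, the scan-bot, the sort-bot]
11. Farmer goes to the east bank with the cut-bot and the grip-bot.  [the west bank: — | the east bank: the cut-bot, the grip-bot, the haul-bot, the pack-bot, the paint-bot, the scan-bot, the sort-bot]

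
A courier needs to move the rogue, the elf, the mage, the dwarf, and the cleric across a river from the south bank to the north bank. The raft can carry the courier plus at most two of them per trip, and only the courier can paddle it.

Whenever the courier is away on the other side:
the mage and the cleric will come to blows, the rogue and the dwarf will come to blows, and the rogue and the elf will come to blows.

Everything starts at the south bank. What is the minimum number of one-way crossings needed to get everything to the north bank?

5

Counting alone: the courier can take at most 2 across per trip to the north bank, so moving all 5 needs at least 3 loaded trips out, with a return between consecutive ones — at least 5 crossings.
The plan below uses exactly 5 crossings, so it is optimal:
1. Courier goes to the north bank with the mage and the rogue.
2. Courier goes back to the south bank alone.
3. Courier goes to the north bank with the dwarf and the elf.
4. Courier goes back to the south bank with the rogue.
5. Courier goes to the north bank with the cleric and the rogue.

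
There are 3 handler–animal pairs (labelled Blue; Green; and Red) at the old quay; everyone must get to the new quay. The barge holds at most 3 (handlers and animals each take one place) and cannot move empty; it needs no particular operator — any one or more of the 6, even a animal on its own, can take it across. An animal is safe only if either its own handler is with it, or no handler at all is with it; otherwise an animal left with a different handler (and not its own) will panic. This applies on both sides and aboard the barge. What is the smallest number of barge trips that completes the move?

Counting alone: each trip to the new quay takes at most 3 across and each return brings at least 1 back, so after t trips out (and t−1 returns) at most 3t − (t−1) of the 6 are across; that first reaches 6 at t = 3, so at least 5 crossings are needed.
The plan below uses exactly 5 crossings, so it is optimal:
1. animal Blue and handler Blue cross → the new quay.
2. handler Blue crosses ← the old quay.
3. handler Blue, handler Green, and handler Red cross → the new quay.
4. animal Blue crosses ← the old quay.
5. animal Blue, animal Green, and animal Red cross → the new quay.

5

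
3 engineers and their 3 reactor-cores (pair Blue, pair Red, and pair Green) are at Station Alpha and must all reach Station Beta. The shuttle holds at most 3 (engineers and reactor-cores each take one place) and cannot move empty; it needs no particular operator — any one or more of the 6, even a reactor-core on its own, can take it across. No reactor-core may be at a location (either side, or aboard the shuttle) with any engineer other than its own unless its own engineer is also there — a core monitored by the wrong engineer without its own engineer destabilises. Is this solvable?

Yes

1. engineer Blue and reactor-core Blue cross → Station Beta.
2. engineer Blue crosses ← Station Alpha.
3. engineer Blue, engineer Green, and engineer Red cross → Station Beta.
4. reactor-core Blue crosses ← Station Alpha.
5. reactor-core Blue, reactor-core Green, and reactor-core Red cross → Station Beta.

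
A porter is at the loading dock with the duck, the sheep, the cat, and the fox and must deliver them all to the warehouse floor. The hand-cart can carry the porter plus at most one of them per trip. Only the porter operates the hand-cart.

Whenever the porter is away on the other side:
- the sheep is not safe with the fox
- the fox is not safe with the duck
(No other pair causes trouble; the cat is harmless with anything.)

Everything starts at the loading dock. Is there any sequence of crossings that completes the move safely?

Yes

1. Porter goes to the warehouse floor with the fox.  [the loading dock: the cat, the duck, the sheep | the warehouse floor: the fox]
2. Porter goes back to the loading dock alone.  [the loading dock: the cat, the duck, the sheep | the warehouse floor: the fox]
3. Porter goes to the warehouse floor with the duck.  [the loading dock: the cat, the sheep | the warehouse floor: the duck, the fox]
4. Porter goes back to the loading dock with the fox.  [the loading dock: the cat, the fox, the sheep | the warehouse floor: the duck]
5. Porter goes to the warehouse floor with the sheep.  [the loading dock: the cat, the fox | the warehouse floor: the duck, the sheep]
6. Porter goes back to the loading dock alone.  [the loading dock: the cat, the fox | the warehouse floor: the duck, the sheep]
7. Porter goes to the warehouse floor with the cat.  [the loading dock: the fox | the warehouse floor: the cat, the duck, the sheep]
8. Porter goes back to the loading dock alone.  [the loading dock: the fox | the warehouse floor: the cat, the duck, the sheep]
9. Porter goes to the warehouse floor with the fox.  [the loading dock: — | the warehouse floor: the cat, the duck, the fox, the sheep]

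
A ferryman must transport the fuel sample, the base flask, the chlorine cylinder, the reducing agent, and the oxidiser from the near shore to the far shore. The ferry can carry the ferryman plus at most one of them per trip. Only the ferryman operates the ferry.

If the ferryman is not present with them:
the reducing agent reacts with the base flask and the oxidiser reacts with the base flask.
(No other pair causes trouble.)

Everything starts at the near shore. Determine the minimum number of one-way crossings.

11

Counting alone: the ferryman can take at most 1 across per trip to the far shore, so moving all 5 needs at least 5 loaded trips out, with a return between consecutive ones — at least 9 crossings.
The safety rule pushes this higher. Following every safe sequence of crossings, the most of the 5 that can be at the far shore as the ferry arrives there on crossing 9 is 4 — never all 5.
So no plan with fewer than 11 crossings exists, and this one achieves 11:
1. Ferryman goes to the far shore with the base flask.  [the near shore: the chlorine cylinder, the fuel sample, the oxidiser, the reducing agent | the far shore: the base flask]
2. Ferryman goes back to the near shore alone.  [the near shore: the chlorine cylinder, the fuel sample, the oxidiser, the reducing agent | the far shore: the base flask]
3. Ferryman goes to the far shore with the fuel sample.  [the near shore: the chlorine cylinder, the oxidiser, the reducing agent | the far shore: the base flask, the fuel sample]
4. Ferryman goes back to the near shore alone.  [the near shore: the chlorine cylinder, the oxidiser, the reducing agent | the far shore: the base flask, the fuel sample]
5. Ferryman goes to the far shore with the chlorine cylinder.  [the near shore: the oxidiser, the reducing agent | the far shore: the base flask, the chlorine cylinder, the fuel sample]
6. Ferryman goes back to the near shore alone.  [the near shore: the oxidiser, the reducing agent | the far shore: the base flask, the chlorine cylinder, the fuel sample]
7. Ferryman goes to the far shore with the reducing agent.  [the near shore: the oxidiser | the far shore: the base flask, the chlorine cylinder, the fuel sample, the reducing agent]
8. Ferryman goes back to the near shore with the base flask.  [the near shore: the base flask, the oxidiser | the far shore: the chlorine cylinder, the fuel sample, the reducing agent]
9. Ferryman goes to the far shore with the oxidiser.  [the near shore: the base flask | the far shore: the chlorine cylinder, the fuel sample, the oxidiser, the reducing agent]
10. Ferryman goes back to the near shore alone.  [the near shore: the base flask | the far shore: the chlorine cylinder, the fuel sample, the oxidiser, the reducing agent]
11. Ferryman goes to the far shore with the base flask.  [the near shore: — | the far shore: the base flask, the chlorine cylinder, the fuel sample, the oxidiser, the reducing agent]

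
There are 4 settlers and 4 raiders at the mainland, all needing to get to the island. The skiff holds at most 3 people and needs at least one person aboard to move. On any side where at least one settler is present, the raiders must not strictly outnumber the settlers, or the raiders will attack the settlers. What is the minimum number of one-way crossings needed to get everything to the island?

9

Counting alone: each trip to the island takes at most 3 across and each return brings at least 1 back, so after t trips out (and t−1 returns) at most 3t − (t−1) of the 8 are across; that first reaches 8 at t = 4, so at least 7 crossings are needed.
The safety rule pushes this higher. Following every safe sequence of crossings, the most of the 8 that can be at the island as the skiff arrives there on crossing 7 is 7 — never all 8.
So no plan with fewer than 9 crossings exists, and this one achieves 9:
1. 2 raiders → the island.  (the mainland: 4S 2R; the island: 0S 2R)
2. 1 raider ← the mainland.  (the mainland: 4S 3R; the island: 0S 1R)
3. 3 raiders → the island.  (the mainland: 4S 0R; the island: 0S 4R)
4. 1 raider ← the mainland.  (the mainland: 4S 1R; the island: 0S 3R)
5. 3 settlers → the island.  (the mainland: 1S 1R; the island: 3S 3R)
6. 1 settler and 1 raider ← the mainland.  (the mainland: 2S 2R; the island: 2S 2R)
7. 2 settlers → the island.  (the mainland: 0S 2R; the island: 4S 2R)
8. 1 raider ← the mainland.  (the mainland: 0S 3R; the island: 4S 1R)
9. 3 raiders → the island.  (the mainland: 0S 0R; the island: 4S 4R)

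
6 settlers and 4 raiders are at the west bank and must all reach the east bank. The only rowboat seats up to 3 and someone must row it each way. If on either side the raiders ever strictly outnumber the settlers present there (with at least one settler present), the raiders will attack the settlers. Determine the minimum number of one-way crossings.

9

Counting alone: each trip to the east bank takes at most 3 across and each return brings at least 1 back, so after t trips out (and t−1 returns) at most 3t − (t−1) of the 10 are across; that first reaches 10 at t = 5, so at least 9 crossings are needed.
The plan below uses exactly 9 crossings, so it is optimal:
1. 2 raiders → the east bank.  (the west bank: 6S 2R; the east bank: 0S 2R)
2. 1 raider ← the west bank.  (the west bank: 6S 3R; the east bank: 0S 1R)
3. 3 raiders → the east bank.  (the west bank: 6S 0R; the east bank: 0S 4R)
4. 1 raider ← the west bank.  (the west bank: 6S 1R; the east bank: 0S 3R)
5. 3 settlers → the east bank.  (the west bank: 3S 1R; the east bank: 3S 3R)
6. 1 raider ← the west bank.  (the west bank: 3S 2R; the east bank: 3S 2R)
7. 1 settler and 2 raiders → the east bank.  (the west bank: 2S 0R; the east bank: 4S 4R)
8. 1 raider ← the west bank.  (the west bank: 2S 1R; the east bank: 4S 3R)
9. 2 settlers and 1 raider → the east bank.  (the west bank: 0S 0R; the east bank: 6S 4R)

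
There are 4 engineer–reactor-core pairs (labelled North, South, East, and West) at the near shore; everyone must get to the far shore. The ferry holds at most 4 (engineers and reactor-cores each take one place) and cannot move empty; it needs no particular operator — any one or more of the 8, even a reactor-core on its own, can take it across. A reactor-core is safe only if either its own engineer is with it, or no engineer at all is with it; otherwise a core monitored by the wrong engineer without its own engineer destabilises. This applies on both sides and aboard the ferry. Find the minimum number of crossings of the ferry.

5

Counting alone: each trip to the far shore takes at most 4 across and each return brings at least 1 back, so after t trips out (and t−1 returns) at most 4t − (t−1) of the 8 are across; that first reaches 8 at t = 3, so at least 5 crossings are needed.
The plan below uses exactly 5 crossings, so it is optimal:
1. engineer North and reactor-core North cross → the far shore.
2. engineer North crosses ← the near shore.
3. engineer East, engineer North, engineer South, and engineer West cross → the far shore.
4. reactor-core North crosses ← the near shore.
5. reactor-core East, reactor-core North, reactor-core South, and reactor-core West cross → the far shore.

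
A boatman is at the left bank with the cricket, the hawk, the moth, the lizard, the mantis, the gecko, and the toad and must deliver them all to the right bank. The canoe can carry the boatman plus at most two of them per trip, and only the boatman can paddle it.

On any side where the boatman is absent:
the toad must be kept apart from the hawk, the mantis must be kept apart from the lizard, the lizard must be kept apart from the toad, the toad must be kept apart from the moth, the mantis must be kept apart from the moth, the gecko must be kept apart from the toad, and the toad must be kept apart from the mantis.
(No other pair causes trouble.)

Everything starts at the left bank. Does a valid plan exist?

Yes

1. Boatman goes to the right bank with the mantis and the toad.  [the left bank: the cricket, the gecko, the hawk, the lizard, the moth | the right bank: the mantis, the toad]
2. Boatman goes back to the left bank with the mantis.  [the left bank: the cricket, the gecko, the hawk, the lizard, the mantis, the moth | the right bank: the toad]
3. Boatman goes to the right bank with the cricket and the mantis.  [the left bank: the gecko, the hawk, the lizard, the moth | the right bank: the cricket, the mantis, the toad]
4. Boatman goes back to the left bank with the mantis.  [the left bank: the gecko, the hawk, the lizard, the mantis, the moth | the right bank: the cricket, the toad]
5. Boatman goes to the right bank with the hawk and the mantis.  [the left bank: the gecko, the lizard, the moth | the right bank: the cricket, the hawk, the mantis, the toad]
6. Boatman goes back to the left bank with the toad.  [the left bank: the gecko, the lizard, the moth, the toad | the right bank: the cricket, the hawk, the mantis]
7. Boatman goes to the right bank with the gecko and the toad.  [the left bank: the lizard, the moth | the right bank: the cricket, the gecko, the hawk, the mantis, the toad]
8. Boatman goes back to the left bank with the toad.  [the left bank: the lizard, the moth, the toad | the right bank: the cricket, the gecko, the hawk, the mantis]
9. Boatman goes to the right bank with the lizard and the moth.  [the left bank: the toad | the right bank: the cricket, the gecko, the hawk, the lizard, the mantis, the moth]
10. Boatman goes back to the left bank with the mantis.  [the left bank: the mantis, the toad | the right bank: the cricket, the gecko, the hawk, the lizard, the moth]
11. Boatman goes to the right bank with the mantis and the toad.  [the left bank: — | the right bank: the cricket, the gecko, the hawk, the lizard, the mantis, the moth, the toad]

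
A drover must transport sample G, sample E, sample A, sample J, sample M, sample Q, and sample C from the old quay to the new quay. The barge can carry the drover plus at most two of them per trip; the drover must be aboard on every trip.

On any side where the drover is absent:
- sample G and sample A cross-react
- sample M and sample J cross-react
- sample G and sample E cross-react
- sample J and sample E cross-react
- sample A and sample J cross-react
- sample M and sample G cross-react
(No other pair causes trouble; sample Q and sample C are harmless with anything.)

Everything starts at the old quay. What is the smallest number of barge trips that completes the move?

9

Counting alone: the drover can take at most 2 across per trip to the new quay, so moving all 7 needs at least 4 loaded trips out, with a return between consecutive ones — at least 7 crossings.
The safety rule pushes this higher. Following every safe sequence of crossings, the most of the 7 that can be at the new quay as the barge arrives there on crossing 7 is 6 — never all 7.
So no plan with fewer than 9 crossings exists, and this one achieves 9:
1. Drover goes to the new quay with sample G and sample J.
2. Drover goes back to the old quay alone.
3. Drover goes to the new quay with sample E.
4. Drover goes back to the old quay with sample G and sample J.
5. Drover goes to the new quay with sample A and sample M.
6. Drover goes back to the old quay alone.
7. Drover goes to the new quay with sample C and sample Q.
8. Drover goes back to the old quay alone.
9. Drover goes to the new quay with sample G and sample J.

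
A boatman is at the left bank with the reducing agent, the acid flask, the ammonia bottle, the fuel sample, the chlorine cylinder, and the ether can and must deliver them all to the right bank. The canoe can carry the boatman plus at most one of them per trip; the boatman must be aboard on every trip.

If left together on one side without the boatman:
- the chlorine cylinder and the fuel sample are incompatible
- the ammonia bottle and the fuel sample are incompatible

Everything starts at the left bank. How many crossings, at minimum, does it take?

13

Counting alone: the boatman can take at most 1 across per trip to the right bank, so moving all 6 needs at least 6 loaded trips out, with a return between consecutive ones — at least 11 crossings.
The safety rule pushes this higher. Following every safe sequence of crossings, the most of the 6 that can be at the right bank as the canoe arrives there on crossing 11 is 5 — never all 6.
So no plan with fewer than 13 crossings exists, and this one achieves 13:
1. Boatman goes to the right bank with the fuel sample.  [the left bank: the acid flask, the ammonia bottle, the chlorine cylinder, the ether can, the reducing agent | the right bank: the fuel sample]
2. Boatman goes back to the left bank alone.  [the left bank: the acid flask, the ammonia bottle, the chlorine cylinder, the ether can, the reducing agent | the right bank: the fuel sample]
3. Boatman goes to the right bank with the reducing agent.  [the left bank: the acid flask, the ammonia bottle, the chlorine cylinder, the ether can | the right bank: the fuel sample, the reducing agent]
4. Boatman goes back to the left bank alone.  [the left bank: the acid flask, the ammonia bottle, the chlorine cylinder, the ether can | the right bank: the fuel sample, the reducing agent]
5. Boatman goes to the right bank with the acid flask.  [the left bank: the ammonia bottle, the chlorine cylinder, the ether can | the right bank: the acid flask, the fuel sample, the reducing agent]
6. Boatman goes back to the left bank alone.  [the left bank: the ammonia bottle, the chlorine cylinder, the ether can | the right bank: the acid flask, the fuel sample, the reducing agent]
7. Boatman goes to the right bank with the ammonia bottle.  [the left bank: the chlorine cylinder, the ether can | the right bank: the acid flask, the ammonia bottle, the fuel sample, the reducing agent]
8. Boatman goes back to the left bank with the fuel sample.  [the left bank: the chlorine cylinder, the ether can, the fuel sample | the right bank: the acid flask, the ammonia bottle, the reducing agent]
9. Boatman goes to the right bank with the chlorine cylinder.  [the left bank: the ether can, the fuel sample | the right bank: the acid flask, the ammonia bottle, the chlorine cylinder, the reducing agent]
10. Boatman goes back to the left bank alone.  [the left bank: the ether can, the fuel sample | the right bank: the acid flask, the ammonia bottle, the chlorine cylinder, the reducing agent]
11. Boatman goes to the right bank with the ether can.  [the left bank: the fuel sample | the right bank: the acid flask, the ammonia bottle, the chlorine cylinder, the ether can, the reducing agent]
12. Boatman goes back to the left bank alone.  [the left bank: the fuel sample | the right bank: the acid flask, the ammonia bottle, the chlorine cylinder, the ether can, the reducing agent]
13. Boatman goes to the right bank with the fuel sample.  [the left bank: — | the right bank: the acid flask, the ammonia bottle, the chlorine cylinder, the ether can, the fuel sample, the reducing agent]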